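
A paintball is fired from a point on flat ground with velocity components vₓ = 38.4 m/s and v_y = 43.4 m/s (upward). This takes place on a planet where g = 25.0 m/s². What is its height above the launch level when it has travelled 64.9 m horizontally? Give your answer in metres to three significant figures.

37.6 m

Time to reach x = 64.9 m: t = x/vₓ = 64.9/38.40 = 1.690 s.
Height: y = v_y0 t − ½ g t² = 43.40 × 1.690 − 12.50 × 1.690² = 73.35 − 35.71 = 37.64 m.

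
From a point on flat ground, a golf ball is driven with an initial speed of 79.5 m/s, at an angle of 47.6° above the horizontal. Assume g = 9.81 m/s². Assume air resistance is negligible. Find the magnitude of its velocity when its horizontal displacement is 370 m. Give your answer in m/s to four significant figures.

Resolve: vₓ = 79.50 cos 47.6° = 53.61 m/s and v_y0 = 79.50 sin 47.6° = 58.71 m/s.
At x = 370 m, t = x/vₓ = 370/53.61 = 6.902 s.
Vertical velocity there: v_y = v_y0 − g t = 58.71 − 9.81 × 6.902 = −9.002 m/s.
Speed: √(vₓ² + v_y²) = √(53.61² + 9.002²) = 54.36 m/s.

54.36 m/s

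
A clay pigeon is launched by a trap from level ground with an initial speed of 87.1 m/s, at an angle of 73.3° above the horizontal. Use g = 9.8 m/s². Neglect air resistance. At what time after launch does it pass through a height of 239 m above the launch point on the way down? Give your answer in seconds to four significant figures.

13.38 s

vₓ = 87.10 cos 73.3° = 25.03 m/s; v_y0 = 87.10 sin 73.3° = 83.43 m/s.
Height y(t) = 83.43 t − 4.900 t² = 239 gives 4.900 t² − 83.43 t + 239 = 0.
Quadratic formula: t = (83.43 ± √2275.6) / 9.80 = (83.43 ± 47.70) / 9.80 → t = 3.645 s or 13.38 s.
The descending-branch root is 13.38 s.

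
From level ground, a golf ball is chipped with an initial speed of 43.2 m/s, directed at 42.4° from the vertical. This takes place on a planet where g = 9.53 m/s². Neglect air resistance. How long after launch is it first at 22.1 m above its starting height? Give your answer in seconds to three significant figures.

0.785 s

Resolve: vₓ = 43.20 sin 42.4° = 29.13 m/s and v_y0 = 43.20 cos 42.4° = 31.90 m/s.
Height y(t) = 31.90 t − 4.765 t² = 22.1 gives 4.765 t² − 31.90 t + 22.1 = 0.
t = [31.90 ± √(31.90² − 2·9.53·22.1)] / 9.53 = (31.90 ± 24.42) / 9.53, so t = 0.7847 s or t = 5.910 s.
The first (ascending) time is 0.7847 s.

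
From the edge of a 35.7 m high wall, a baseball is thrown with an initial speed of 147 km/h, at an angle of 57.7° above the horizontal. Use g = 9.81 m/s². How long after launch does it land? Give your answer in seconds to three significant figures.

7.95 s

Convert: 147 km/h = 147/3.6 = 40.83 m/s.
Components: vₓ = 40.83 cos 57.7° = 21.82 m/s, v_y0 = 40.83 sin 57.7° = 34.51 m/s.
The projectile lands when y = 35.7 + (34.51) t − ½·9.81·t² = 0. Positive root: t = (34.51 + √(34.51² + 2·9.81·35.7)) / 9.81 = (34.51 + 43.49) / 9.81 = 7.952 s.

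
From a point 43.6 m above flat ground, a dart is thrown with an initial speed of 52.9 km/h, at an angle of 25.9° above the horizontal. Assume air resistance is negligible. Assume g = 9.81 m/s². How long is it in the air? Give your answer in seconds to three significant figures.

3.71 s

Convert: 52.9 km/h = 52.9/3.6 = 14.69 m/s.
vₓ = 14.69 cos 25.9° = 13.22 m/s; v_y0 = 14.69 sin 25.9° = 6.419 m/s.
Vertical motion (up positive, ground at y = 0): 4.905 t² − (6.419) t − 43.6 = 0, so t = (6.419 + √(6.419² + 2·9.81·43.6)) / 9.81 = (6.419 + 29.94) / 9.81 = 3.707 s.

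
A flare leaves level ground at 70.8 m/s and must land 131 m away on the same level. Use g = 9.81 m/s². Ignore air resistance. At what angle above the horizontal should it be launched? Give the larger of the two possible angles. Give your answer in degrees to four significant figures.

Level-ground range R = v₀² sin(2θ)/g ⇒ sin(2θ) = gR/v₀² = 9.81 × 131 / 70.8² = 0.2564.
2θ = 14.86° or 180° − 14.86° = 165.1°, so θ = 7.428° or 82.57°.
The larger angle is 82.57°.

82.57°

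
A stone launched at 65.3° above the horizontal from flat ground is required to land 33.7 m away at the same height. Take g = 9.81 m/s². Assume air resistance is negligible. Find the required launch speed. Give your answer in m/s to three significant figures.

20.9 m/s

Level-ground range: R = v₀² sin(2θ)/g, so v₀ = √(gR / sin 2θ).
v₀ = √(9.81 × 33.7 / sin 130.6°) = √(330.6 / 0.7593) = √435.41 = 20.87 m/s.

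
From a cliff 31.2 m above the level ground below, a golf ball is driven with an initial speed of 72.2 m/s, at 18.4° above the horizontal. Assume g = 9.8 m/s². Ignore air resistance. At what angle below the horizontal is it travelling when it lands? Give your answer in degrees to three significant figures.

Components: vₓ = 72.20 cos 18.4° = 68.51 m/s, v_y0 = 72.20 sin 18.4° = 22.79 m/s.
The projectile lands when y = 31.2 + (22.79) t − ½·9.80·t² = 0. Positive root: t = (22.79 + √(22.79² + 2·9.80·31.2)) / 9.80 = (22.79 + 33.63) / 9.80 = 5.757 s.
At impact: v_y = v_y0 − g t = −33.63 m/s; vₓ = 68.51 m/s.
Angle below horizontal: arctan(|v_y|/vₓ) = arctan(33.63/68.51) = 26.14°.

26.1°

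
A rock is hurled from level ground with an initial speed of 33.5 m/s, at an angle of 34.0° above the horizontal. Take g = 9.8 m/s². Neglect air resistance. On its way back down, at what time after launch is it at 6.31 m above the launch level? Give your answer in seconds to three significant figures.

3.45 s

vₓ = 33.50 cos 34.0° = 27.77 m/s; v_y0 = 33.50 sin 34.0° = 18.73 m/s.
Set y = v_y0 t − ½ g t² = 6.31: 4.900 t² − 18.73 t + 6.31 = 0.
t = [18.73 ± √(18.73² − 2·9.80·6.31)] / 9.80 = (18.73 ± 15.07) / 9.80, so t = 0.3733 s or t = 3.450 s.
The descending-branch root is 3.450 s.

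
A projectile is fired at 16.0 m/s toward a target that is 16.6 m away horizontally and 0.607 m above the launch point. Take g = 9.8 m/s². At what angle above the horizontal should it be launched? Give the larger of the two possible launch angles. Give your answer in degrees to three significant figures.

70.0°

Trajectory: y = x tanθ − g x² (1 + tan²θ)/(2v₀²). With x = 16.6, y = 0.607, v₀ = 16.0, g = 9.80:
5.274 tan²θ − 16.6 tanθ + (5.881) = 0.
tanθ = [16.6 ± √(16.6² − 4 × 5.274 × (5.881))] / (2 × 5.274) = (16.6 ± 12.31) / 10.55, giving tanθ = 0.4069 or 2.740.
θ = 22.14° or 69.95°; the larger is 69.95°.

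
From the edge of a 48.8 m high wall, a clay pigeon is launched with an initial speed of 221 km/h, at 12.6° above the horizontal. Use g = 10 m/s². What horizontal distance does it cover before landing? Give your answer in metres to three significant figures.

284 m

Convert: 221 km/h = 221/3.6 = 61.39 m/s.
Horizontal component vₓ = 61.39 cos 12.6° = 59.91 m/s; vertical v_y0 = 61.39 sin 12.6° = 13.39 m/s.
The projectile lands when y = 48.8 + (13.39) t − ½·10.0·t² = 0. Positive root: t = (13.39 + √(13.39² + 2·10.0·48.8)) / 10.0 = (13.39 + 33.99) / 10.0 = 4.738 s.
Horizontal distance: R = vₓ t = 59.91 × 4.738 = 283.9 m.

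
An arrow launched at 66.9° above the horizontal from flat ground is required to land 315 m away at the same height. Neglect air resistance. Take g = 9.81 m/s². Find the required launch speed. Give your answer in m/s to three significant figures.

Level-ground range: R = v₀² sin(2θ)/g, so v₀ = √(gR / sin 2θ).
v₀ = √(9.81 × 315 / sin 133.8°) = √(3090 / 0.7218) = √4281.4 = 65.43 m/s.

65.4 m/s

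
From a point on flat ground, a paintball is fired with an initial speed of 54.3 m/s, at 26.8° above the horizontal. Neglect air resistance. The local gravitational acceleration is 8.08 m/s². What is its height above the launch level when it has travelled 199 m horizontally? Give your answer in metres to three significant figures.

vₓ = 54.30 cos 26.8° = 48.47 m/s; v_y0 = 54.30 sin 26.8° = 24.48 m/s.
At x = 199 m, t = x/vₓ = 199/48.47 = 4.106 s.
Height: y = v_y0 t − ½ g t² = 24.48 × 4.106 − 4.040 × 4.106² = 100.5 − 68.11 = 32.42 m.

32.4 m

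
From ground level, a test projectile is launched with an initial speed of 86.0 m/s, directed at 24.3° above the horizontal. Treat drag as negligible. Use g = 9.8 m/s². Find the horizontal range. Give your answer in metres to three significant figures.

566 m

Horizontal component vₓ = 86.00 cos 24.3° = 78.38 m/s; vertical v_y0 = 86.00 sin 24.3° = 35.39 m/s.
Time aloft: T = 2 v_y0 / g = 2 × 35.39 / 9.80 = 7.222 s.
Horizontal distance R = vₓ T = 78.38 × 7.222 = 566.1 m.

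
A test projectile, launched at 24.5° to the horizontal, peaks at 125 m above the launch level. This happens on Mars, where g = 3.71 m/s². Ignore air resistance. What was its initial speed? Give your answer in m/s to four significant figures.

73.44 m/s

At the peak v_y = 0, so v_y0 = √(2gH) = √(2 × 3.71 × 125) = 30.45 m/s.
v_y0 = v₀ sin θ ⇒ v₀ = 30.45 / sin 24.5° = 73.44 m/s.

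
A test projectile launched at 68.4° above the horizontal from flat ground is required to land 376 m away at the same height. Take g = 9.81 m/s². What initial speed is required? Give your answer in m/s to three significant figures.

73.4 m/s

Level-ground range: R = v₀² sin(2θ)/g, so v₀ = √(gR / sin 2θ).
v₀ = √(9.81 × 376 / sin 136.8°) = √(3689 / 0.6845) = √5388.3 = 73.41 m/s.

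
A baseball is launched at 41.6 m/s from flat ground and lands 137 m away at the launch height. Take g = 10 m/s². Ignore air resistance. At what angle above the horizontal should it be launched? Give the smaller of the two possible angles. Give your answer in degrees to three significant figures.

26.2°

R = v₀² sin 2θ / g gives sin 2θ = gR/v₀² = 10.0·137/41.6² = 0.7917.
2θ = 52.34° or 180° − 52.34° = 127.7°, so θ = 26.17° or 63.83°.
The smaller angle is 26.17°.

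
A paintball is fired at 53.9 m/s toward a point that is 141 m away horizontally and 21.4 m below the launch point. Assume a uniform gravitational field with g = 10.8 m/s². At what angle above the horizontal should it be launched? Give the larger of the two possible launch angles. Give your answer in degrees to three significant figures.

Trajectory: y = x tanθ − g x² (1 + tan²θ)/(2v₀²). With x = 141, y = −21.4, v₀ = 53.9, g = 10.8:
36.95 tan²θ − 141 tanθ + (15.55) = 0.
tanθ = [141 ± √(141² − 4 × 36.95 × (15.55))] / (2 × 36.95) = (141 ± 132.6) / 73.91, giving tanθ = 0.1137 or 3.702.
θ = 6.486° or 74.88°; the larger is 74.88°.

74.9°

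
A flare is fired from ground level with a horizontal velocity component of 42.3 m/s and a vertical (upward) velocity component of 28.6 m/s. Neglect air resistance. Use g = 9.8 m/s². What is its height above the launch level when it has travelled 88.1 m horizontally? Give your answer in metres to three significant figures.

38.3 m

At x = 88.1 m, t = x/vₓ = 88.1/42.30 = 2.083 s.
Height: y = v_y0 t − ½ g t² = 28.60 × 2.083 − 4.900 × 2.083² = 59.57 − 21.26 = 38.31 m.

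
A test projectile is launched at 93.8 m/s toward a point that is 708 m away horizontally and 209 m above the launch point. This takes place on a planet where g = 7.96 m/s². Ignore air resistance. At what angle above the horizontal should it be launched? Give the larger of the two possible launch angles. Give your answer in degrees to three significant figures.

66.3°

Trajectory: y = x tanθ − g x² (1 + tan²θ)/(2v₀²). With x = 708, y = 209, v₀ = 93.8, g = 7.96:
226.7 tan²θ − 708 tanθ + (435.7) = 0.
tanθ = [708 ± √(708² − 4 × 226.7 × (435.7))] / (2 × 226.7) = (708 ± 325.6) / 453.5, giving tanθ = 0.8431 or 2.279.
θ = 40.14° or 66.31°; the larger is 66.31°.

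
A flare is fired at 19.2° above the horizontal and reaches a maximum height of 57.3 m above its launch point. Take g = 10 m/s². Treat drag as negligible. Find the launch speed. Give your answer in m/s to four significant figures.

At the peak v_y = 0, so v_y0 = √(2gH) = √(2 × 10.0 × 57.3) = 33.85 m/s.
v_y0 = v₀ sin θ ⇒ v₀ = 33.85 / sin 19.2° = 102.9 m/s.

102.9 m/s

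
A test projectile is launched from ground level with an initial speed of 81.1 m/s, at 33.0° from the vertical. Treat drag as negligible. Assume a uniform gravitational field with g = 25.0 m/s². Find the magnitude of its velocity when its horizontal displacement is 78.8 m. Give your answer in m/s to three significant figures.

vₓ = 81.10 sin 33.0° = 44.17 m/s; v_y0 = 81.10 cos 33.0° = 68.02 m/s.
x = vₓ t ⇒ t = 78.8/44.17 = 1.784 s.
Vertical velocity there: v_y = v_y0 − g t = 68.02 − 25.0 × 1.784 = 23.42 m/s.
Speed: √(vₓ² + v_y²) = √(44.17² + 23.42²) = 49.99 m/s.

50.0 m/s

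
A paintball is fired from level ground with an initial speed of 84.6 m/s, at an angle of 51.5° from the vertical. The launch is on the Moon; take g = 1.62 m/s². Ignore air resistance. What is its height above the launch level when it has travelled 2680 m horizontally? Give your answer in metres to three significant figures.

805 m

Components: vₓ = 84.60 sin 51.5° = 66.21 m/s, v_y0 = 84.60 cos 51.5° = 52.66 m/s.
Time to reach x = 2680 m: t = x/vₓ = 2680/66.21 = 40.48 s.
Height: y = v_y0 t − ½ g t² = 52.66 × 40.48 − 0.8100 × 40.48² = 2132 − 1327 = 804.6 m.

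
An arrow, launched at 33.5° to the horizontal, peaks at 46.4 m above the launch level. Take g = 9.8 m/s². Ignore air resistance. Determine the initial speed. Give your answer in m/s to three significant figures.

54.6 m/s

At the peak v_y = 0, so v_y0 = √(2gH) = √(2 × 9.80 × 46.4) = 30.16 m/s.
v_y0 = v₀ sin θ ⇒ v₀ = 30.16 / sin 33.5° = 54.64 m/s.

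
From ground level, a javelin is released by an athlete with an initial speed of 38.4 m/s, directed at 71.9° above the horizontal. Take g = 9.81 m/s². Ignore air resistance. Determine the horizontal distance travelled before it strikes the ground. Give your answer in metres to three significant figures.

Horizontal component vₓ = 38.40 cos 71.9° = 11.93 m/s; vertical v_y0 = 38.40 sin 71.9° = 36.50 m/s.
Flight time T = 2 v_y0 / g = 7.441 s.
Horizontal distance R = vₓ T = 11.93 × 7.441 = 88.78 m.

88.8 m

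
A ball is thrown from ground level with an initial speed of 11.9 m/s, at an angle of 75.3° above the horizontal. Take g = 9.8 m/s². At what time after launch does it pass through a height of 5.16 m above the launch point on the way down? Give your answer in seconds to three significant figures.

Resolve: vₓ = 11.90 cos 75.3° = 3.020 m/s and v_y0 = 11.90 sin 75.3° = 11.51 m/s.
Require v_y0 t − ½ g t² = 5.16, i.e. 4.900 t² − 11.51 t + 5.16 = 0.
t = [11.51 ± √(11.51² − 2·9.80·5.16)] / 9.80 = (11.51 ± 5.600) / 9.80, so t = 0.6032 s or t = 1.746 s.
The descending-branch root is 1.746 s.

1.75 s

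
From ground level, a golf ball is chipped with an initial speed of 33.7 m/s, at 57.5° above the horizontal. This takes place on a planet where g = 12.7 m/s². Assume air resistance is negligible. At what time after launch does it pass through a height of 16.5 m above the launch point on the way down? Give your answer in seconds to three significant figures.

3.79 s

vₓ = 33.70 cos 57.5° = 18.11 m/s; v_y0 = 33.70 sin 57.5° = 28.42 m/s.
Height y(t) = 28.42 t − 6.350 t² = 16.5 gives 6.350 t² − 28.42 t + 16.5 = 0.
t = [28.42 ± √(28.42² − 2·12.7·16.5)] / 12.7 = (28.42 ± 19.72) / 12.7, so t = 0.6855 s or t = 3.790 s.
The descending-branch root is 3.790 s.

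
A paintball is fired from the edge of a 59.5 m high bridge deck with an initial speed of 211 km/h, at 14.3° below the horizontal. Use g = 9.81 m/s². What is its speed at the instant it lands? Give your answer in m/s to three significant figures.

67.8 m/s

Convert: 211 km/h = 211/3.6 = 58.61 m/s.
Resolve: vₓ = 58.61 cos 14.3° = 56.80 m/s and v_y0 = −14.48 m/s (downward).
With up positive and y = 0 at the ground: y(t) = 59.5 + (−14.48) t − 4.905 t². Setting y = 0 and taking the positive root: t = [−14.48 + √(14.48² + 2·9.81·59.5)] / 9.81 = (−14.48 + 37.11) / 9.81 = 2.307 s.
Vertical velocity at impact: v_y = v_y0 − g t = −14.48 − 9.81 × 2.307 = −37.11 m/s.
Speed: |v| = √(vₓ² + v_y²) = √(56.80² + 37.11²) = 67.84 m/s.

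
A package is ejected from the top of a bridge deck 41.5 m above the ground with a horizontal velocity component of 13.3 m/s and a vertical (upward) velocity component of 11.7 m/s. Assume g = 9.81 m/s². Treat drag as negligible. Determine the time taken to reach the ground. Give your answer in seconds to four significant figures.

With up positive and y = 0 at the ground: y(t) = 41.5 + (11.70) t − 4.905 t². Setting y = 0 and taking the positive root: t = [11.70 + √(11.70² + 2·9.81·41.5)] / 9.81 = (11.70 + 30.84) / 9.81 = 4.336 s.

4.336 s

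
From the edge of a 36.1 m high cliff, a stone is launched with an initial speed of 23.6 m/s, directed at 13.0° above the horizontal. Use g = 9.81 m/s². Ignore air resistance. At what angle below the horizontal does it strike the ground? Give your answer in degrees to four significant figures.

vₓ = 23.60 cos 13.0° = 23.00 m/s; v_y0 = 23.60 sin 13.0° = 5.309 m/s.
Vertical motion (up positive, ground at y = 0): 4.905 t² − (5.309) t − 36.1 = 0, so t = (5.309 + √(5.309² + 2·9.81·36.1)) / 9.81 = (5.309 + 27.14) / 9.81 = 3.308 s.
At impact: v_y = v_y0 − g t = −27.14 m/s; vₓ = 23.00 m/s.
Angle below horizontal: arctan(|v_y|/vₓ) = arctan(27.14/23.00) = 49.72°.

49.72°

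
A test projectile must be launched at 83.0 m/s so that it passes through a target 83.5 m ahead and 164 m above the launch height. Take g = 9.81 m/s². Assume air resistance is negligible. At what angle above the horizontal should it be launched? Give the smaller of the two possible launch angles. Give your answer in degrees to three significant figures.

67.0°

Trajectory: y = x tanθ − g x² (1 + tan²θ)/(2v₀²). With x = 83.5, y = 164, v₀ = 83.0, g = 9.81:
4.964 tan²θ − 83.5 tanθ + (169.0) = 0.
tanθ = [83.5 ± √(83.5² − 4 × 4.964 × (169.0))] / (2 × 4.964) = (83.5 ± 60.14) / 9.929, giving tanθ = 2.353 or 14.47.
θ = 66.97° or 86.05°; the smaller is 66.97°.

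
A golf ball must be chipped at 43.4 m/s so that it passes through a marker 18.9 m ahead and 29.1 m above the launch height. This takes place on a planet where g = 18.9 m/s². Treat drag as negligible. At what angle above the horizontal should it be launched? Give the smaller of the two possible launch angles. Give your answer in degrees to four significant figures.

63.69°

Trajectory: y = x tanθ − g x² (1 + tan²θ)/(2v₀²). With x = 18.9, y = 29.1, v₀ = 43.4, g = 18.9:
1.792 tan²θ − 18.9 tanθ + (30.89) = 0.
tanθ = [18.9 ± √(18.9² − 4 × 1.792 × (30.89))] / (2 × 1.792) = (18.9 ± 11.65) / 3.584, giving tanθ = 2.022 or 8.524.
θ = 63.69° or 83.31°; the smaller is 63.69°.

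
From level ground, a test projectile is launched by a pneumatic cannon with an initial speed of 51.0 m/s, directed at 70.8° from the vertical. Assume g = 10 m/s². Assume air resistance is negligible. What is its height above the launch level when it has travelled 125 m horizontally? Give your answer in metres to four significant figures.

Resolve: vₓ = 51.00 sin 70.8° = 48.16 m/s and v_y0 = 51.00 cos 70.8° = 16.77 m/s.
At x = 125 m, t = x/vₓ = 125/48.16 = 2.595 s.
Height: y = v_y0 t − ½ g t² = 16.77 × 2.595 − 5.000 × 2.595² = 43.53 − 33.68 = 9.851 m.

9.851 m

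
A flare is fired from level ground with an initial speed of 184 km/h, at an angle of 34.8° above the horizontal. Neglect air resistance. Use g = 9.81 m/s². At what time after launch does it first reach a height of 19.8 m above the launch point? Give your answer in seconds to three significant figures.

Convert: 184 km/h = 184/3.6 = 51.11 m/s.
vₓ = 51.11 cos 34.8° = 41.97 m/s; v_y0 = 51.11 sin 34.8° = 29.17 m/s.
Set y = v_y0 t − ½ g t² = 19.8: 4.905 t² − 29.17 t + 19.8 = 0.
Quadratic formula: t = (29.17 ± √462.40) / 9.81 = (29.17 ± 21.50) / 9.81 → t = 0.7815 s or 5.165 s.
The first (ascending) time is 0.7815 s.

0.781 s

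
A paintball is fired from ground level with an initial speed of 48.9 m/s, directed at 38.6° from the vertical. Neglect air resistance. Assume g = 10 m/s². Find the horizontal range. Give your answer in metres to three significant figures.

233 m

vₓ = 48.90 sin 38.6° = 30.51 m/s; v_y0 = 48.90 cos 38.6° = 38.22 m/s.
Flight time T = 2 v_y0 / g = 7.643 s.
Horizontal distance R = vₓ T = 30.51 × 7.643 = 233.2 m.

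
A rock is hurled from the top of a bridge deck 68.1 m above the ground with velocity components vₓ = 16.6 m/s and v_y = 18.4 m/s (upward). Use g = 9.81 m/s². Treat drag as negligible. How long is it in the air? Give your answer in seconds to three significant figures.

The projectile lands when y = 68.1 + (18.40) t − ½·9.81·t² = 0. Positive root: t = (18.40 + √(18.40² + 2·9.81·68.1)) / 9.81 = (18.40 + 40.92) / 9.81 = 6.047 s.

6.05 s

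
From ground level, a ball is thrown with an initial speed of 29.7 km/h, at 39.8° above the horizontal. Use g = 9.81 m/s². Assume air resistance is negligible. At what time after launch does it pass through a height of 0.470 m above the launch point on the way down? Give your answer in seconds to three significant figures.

Convert: 29.7 km/h = 29.7/3.6 = 8.250 m/s.
Horizontal component vₓ = 8.250 cos 39.8° = 6.338 m/s; vertical v_y0 = 8.250 sin 39.8° = 5.281 m/s.
Height y(t) = 5.281 t − 4.905 t² = 0.470 gives 4.905 t² − 5.281 t + 0.470 = 0.
Quadratic formula: t = (5.281 ± √18.667) / 9.81 = (5.281 ± 4.320) / 9.81 → t = 0.09790 s or 0.9787 s.
The descending-branch root is 0.9787 s.

0.979 s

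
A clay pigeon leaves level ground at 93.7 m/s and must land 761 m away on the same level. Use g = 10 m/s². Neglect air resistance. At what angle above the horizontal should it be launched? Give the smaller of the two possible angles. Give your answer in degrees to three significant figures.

Level-ground range R = v₀² sin(2θ)/g ⇒ sin(2θ) = gR/v₀² = 10.0 × 761 / 93.7² = 0.8668.
2θ = 60.09° or 180° − 60.09° = 119.9°, so θ = 30.04° or 59.96°.
The smaller angle is 30.04°.

30.0°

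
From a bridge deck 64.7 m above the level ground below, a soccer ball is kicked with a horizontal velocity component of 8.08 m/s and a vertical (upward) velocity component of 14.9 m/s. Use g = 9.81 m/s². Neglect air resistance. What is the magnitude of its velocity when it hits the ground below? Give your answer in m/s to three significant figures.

With up positive and y = 0 at the ground: y(t) = 64.7 + (14.90) t − 4.905 t². Setting y = 0 and taking the positive root: t = [14.90 + √(14.90² + 2·9.81·64.7)] / 9.81 = (14.90 + 38.62) / 9.81 = 5.456 s.
Vertical velocity at impact: v_y = v_y0 − g t = 14.90 − 9.81 × 5.456 = −38.62 m/s.
Speed: |v| = √(vₓ² + v_y²) = √(8.080² + 38.62²) = 39.46 m/s.

39.5 m/s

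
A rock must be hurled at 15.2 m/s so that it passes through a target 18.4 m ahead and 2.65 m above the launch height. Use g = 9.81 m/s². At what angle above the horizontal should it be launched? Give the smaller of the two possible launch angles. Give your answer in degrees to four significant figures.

37.26°

Trajectory: y = x tanθ − g x² (1 + tan²θ)/(2v₀²). With x = 18.4, y = 2.65, v₀ = 15.2, g = 9.81:
7.188 tan²θ − 18.4 tanθ + (9.838) = 0.
tanθ = [18.4 ± √(18.4² − 4 × 7.188 × (9.838))] / (2 × 7.188) = (18.4 ± 7.465) / 14.38, giving tanθ = 0.7607 or 1.799.
θ = 37.26° or 60.94°; the smaller is 37.26°.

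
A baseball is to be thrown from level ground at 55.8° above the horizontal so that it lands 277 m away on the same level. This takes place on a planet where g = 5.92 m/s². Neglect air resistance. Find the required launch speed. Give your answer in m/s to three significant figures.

On level ground R = v₀² sin 2θ / g ⇒ v₀ = √(gR / sin 2θ).
v₀ = √(5.92 × 277 / sin 111.6°) = √(1640 / 0.9298) = √1763.7 = 42.00 m/s.

42.0 m/s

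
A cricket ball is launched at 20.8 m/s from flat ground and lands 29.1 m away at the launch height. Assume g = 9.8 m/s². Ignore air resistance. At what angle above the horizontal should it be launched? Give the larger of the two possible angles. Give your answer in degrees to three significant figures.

69.4°

From R = (v₀²/g) sin 2θ: sin 2θ = 9.80 × 29.1 / 432.64 = 0.6592.
2θ = 41.24° or 180° − 41.24° = 138.8°, so θ = 20.62° or 69.38°.
The larger angle is 69.38°.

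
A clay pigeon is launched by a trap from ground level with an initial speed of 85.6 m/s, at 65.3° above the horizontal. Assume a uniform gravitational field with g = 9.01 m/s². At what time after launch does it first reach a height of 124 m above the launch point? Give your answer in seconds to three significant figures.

Horizontal component vₓ = 85.60 cos 65.3° = 35.77 m/s; vertical v_y0 = 85.60 sin 65.3° = 77.77 m/s.
Set y = v_y0 t − ½ g t² = 124: 4.505 t² − 77.77 t + 124 = 0.
Quadratic formula: t = (77.77 ± √3813.4) / 9.01 = (77.77 ± 61.75) / 9.01 → t = 1.778 s or 15.49 s.
The first (ascending) time is 1.778 s.

1.78 s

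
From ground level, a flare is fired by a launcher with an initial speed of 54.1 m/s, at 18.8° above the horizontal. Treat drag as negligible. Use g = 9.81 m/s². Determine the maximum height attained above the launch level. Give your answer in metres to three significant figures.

15.5 m

Components: vₓ = 54.10 cos 18.8° = 51.21 m/s, v_y0 = 54.10 sin 18.8° = 17.43 m/s.
Maximum height: H = v_y0² / (2g) = 17.43² / (2 × 9.81) = 15.49 m.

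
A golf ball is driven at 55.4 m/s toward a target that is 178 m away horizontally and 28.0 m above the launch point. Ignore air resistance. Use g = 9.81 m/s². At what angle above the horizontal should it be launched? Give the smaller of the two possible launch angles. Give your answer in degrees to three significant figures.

Trajectory: y = x tanθ − g x² (1 + tan²θ)/(2v₀²). With x = 178, y = 28.0, v₀ = 55.4, g = 9.81:
50.64 tan²θ − 178 tanθ + (78.64) = 0.
tanθ = [178 ± √(178² − 4 × 50.64 × (78.64))] / (2 × 50.64) = (178 ± 125.5) / 101.3, giving tanθ = 0.5182 or 2.997.
θ = 27.39° or 71.55°; the smaller is 27.39°.

27.4°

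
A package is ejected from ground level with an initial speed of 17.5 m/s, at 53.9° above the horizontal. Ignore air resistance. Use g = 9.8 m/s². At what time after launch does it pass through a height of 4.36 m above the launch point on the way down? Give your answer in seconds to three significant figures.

2.53 s

Horizontal component vₓ = 17.50 cos 53.9° = 10.31 m/s; vertical v_y0 = 17.50 sin 53.9° = 14.14 m/s.
Require v_y0 t − ½ g t² = 4.36, i.e. 4.900 t² − 14.14 t + 4.36 = 0.
t = [14.14 ± √(14.14² − 2·9.80·4.36)] / 9.80 = (14.14 ± 10.70) / 9.80, so t = 0.3511 s or t = 2.535 s.
The descending-branch root is 2.535 s.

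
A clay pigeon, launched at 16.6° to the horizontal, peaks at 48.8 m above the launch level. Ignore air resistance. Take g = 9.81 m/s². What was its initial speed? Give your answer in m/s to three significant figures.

108 m/s

At the peak v_y = 0, so v_y0 = √(2gH) = √(2 × 9.81 × 48.8) = 30.94 m/s.
v_y0 = v₀ sin θ ⇒ v₀ = 30.94 / sin 16.6° = 108.3 m/s.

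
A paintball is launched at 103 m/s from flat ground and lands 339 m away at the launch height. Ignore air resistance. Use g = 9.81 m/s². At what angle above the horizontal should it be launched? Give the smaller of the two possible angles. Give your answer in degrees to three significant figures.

9.13°

From R = (v₀²/g) sin 2θ: sin 2θ = 9.81 × 339 / 10609 = 0.3135.
2θ = 18.27° or 180° − 18.27° = 161.7°, so θ = 9.134° or 80.87°.
The smaller angle is 9.134°.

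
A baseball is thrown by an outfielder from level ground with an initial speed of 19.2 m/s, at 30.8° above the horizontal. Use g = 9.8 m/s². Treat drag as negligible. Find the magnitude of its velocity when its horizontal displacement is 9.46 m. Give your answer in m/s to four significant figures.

Components: vₓ = 19.20 cos 30.8° = 16.49 m/s, v_y0 = 19.20 sin 30.8° = 9.831 m/s.
At x = 9.46 m, t = x/vₓ = 9.46/16.49 = 0.5736 s.
Vertical velocity there: v_y = v_y0 − g t = 9.831 − 9.80 × 0.5736 = 4.210 m/s.
Speed: √(vₓ² + v_y²) = √(16.49² + 4.210²) = 17.02 m/s.

17.02 m/s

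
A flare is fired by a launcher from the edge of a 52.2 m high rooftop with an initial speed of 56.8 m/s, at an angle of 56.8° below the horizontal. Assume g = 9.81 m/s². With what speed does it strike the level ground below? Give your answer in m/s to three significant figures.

Components: vₓ = 56.80 cos 56.8° = 31.10 m/s, v_y0 = −47.53 m/s (downward).
Vertical motion (up positive, ground at y = 0): 4.905 t² − (−47.53) t − 52.2 = 0, so t = (−47.53 + √(47.53² + 2·9.81·52.2)) / 9.81 = (−47.53 + 57.30) / 9.81 = 0.9959 s.
Vertical velocity at impact: v_y = v_y0 − g t = −47.53 − 9.81 × 0.9959 = −57.30 m/s.
Speed: |v| = √(vₓ² + v_y²) = √(31.10² + 57.30²) = 65.20 m/s.

65.2 m/s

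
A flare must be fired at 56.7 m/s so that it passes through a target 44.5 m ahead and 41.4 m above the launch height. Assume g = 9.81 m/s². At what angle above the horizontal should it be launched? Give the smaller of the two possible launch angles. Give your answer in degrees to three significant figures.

47.1°

Trajectory: y = x tanθ − g x² (1 + tan²θ)/(2v₀²). With x = 44.5, y = 41.4, v₀ = 56.7, g = 9.81:
3.021 tan²θ − 44.5 tanθ + (44.42) = 0.
tanθ = [44.5 ± √(44.5² − 4 × 3.021 × (44.42))] / (2 × 3.021) = (44.5 ± 37.99) / 6.043, giving tanθ = 1.077 or 13.65.
θ = 47.12° or 85.81°; the smaller is 47.12°.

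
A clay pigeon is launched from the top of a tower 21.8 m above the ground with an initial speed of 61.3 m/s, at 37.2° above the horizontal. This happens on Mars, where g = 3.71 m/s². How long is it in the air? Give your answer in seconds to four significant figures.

Resolve: vₓ = 61.30 cos 37.2° = 48.83 m/s and v_y0 = 61.30 sin 37.2° = 37.06 m/s.
With up positive and y = 0 at the ground: y(t) = 21.8 + (37.06) t − 1.855 t². Setting y = 0 and taking the positive root: t = [37.06 + √(37.06² + 2·3.71·21.8)] / 3.71 = (37.06 + 39.18) / 3.71 = 20.55 s.

20.55 s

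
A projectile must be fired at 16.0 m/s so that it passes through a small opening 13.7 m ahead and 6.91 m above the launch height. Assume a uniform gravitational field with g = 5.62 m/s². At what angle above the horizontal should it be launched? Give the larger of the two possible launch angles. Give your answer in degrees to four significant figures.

80.40°

Trajectory: y = x tanθ − g x² (1 + tan²θ)/(2v₀²). With x = 13.7, y = 6.91, v₀ = 16.0, g = 5.62:
2.060 tan²θ − 13.7 tanθ + (8.970) = 0.
tanθ = [13.7 ± √(13.7² − 4 × 2.060 × (8.970))] / (2 × 2.060) = (13.7 ± 10.67) / 4.120, giving tanθ = 0.7363 or 5.914.
θ = 36.36° or 80.40°; the larger is 80.40°.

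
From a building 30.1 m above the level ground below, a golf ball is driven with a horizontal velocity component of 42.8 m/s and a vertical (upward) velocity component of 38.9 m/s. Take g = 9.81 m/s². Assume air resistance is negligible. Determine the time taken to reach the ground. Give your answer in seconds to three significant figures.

8.64 s

With up positive and y = 0 at the ground: y(t) = 30.1 + (38.90) t − 4.905 t². Setting y = 0 and taking the positive root: t = [38.90 + √(38.90² + 2·9.81·30.1)] / 9.81 = (38.90 + 45.87) / 9.81 = 8.641 s.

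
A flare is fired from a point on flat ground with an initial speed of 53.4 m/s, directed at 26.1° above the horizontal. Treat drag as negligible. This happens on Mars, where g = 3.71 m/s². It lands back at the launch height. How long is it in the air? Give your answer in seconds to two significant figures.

13 s

Resolve: vₓ = 53.40 cos 26.1° = 47.95 m/s and v_y0 = 53.40 sin 26.1° = 23.49 m/s.
It returns to y = 0 when t = 2 v_y0 / g = 2(23.49)/3.71 = 12.66 s.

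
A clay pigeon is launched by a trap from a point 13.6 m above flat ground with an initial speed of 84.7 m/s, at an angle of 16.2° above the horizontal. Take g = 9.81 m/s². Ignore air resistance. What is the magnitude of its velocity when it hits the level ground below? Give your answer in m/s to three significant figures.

Resolve: vₓ = 84.70 cos 16.2° = 81.34 m/s and v_y0 = 84.70 sin 16.2° = 23.63 m/s.
Vertical motion (up positive, ground at y = 0): 4.905 t² − (23.63) t − 13.6 = 0, so t = (23.63 + √(23.63² + 2·9.81·13.6)) / 9.81 = (23.63 + 28.73) / 9.81 = 5.337 s.
Vertical velocity at impact: v_y = v_y0 − g t = 23.63 − 9.81 × 5.337 = −28.73 m/s.
Speed: |v| = √(vₓ² + v_y²) = √(81.34² + 28.73²) = 86.26 m/s.

86.3 m/s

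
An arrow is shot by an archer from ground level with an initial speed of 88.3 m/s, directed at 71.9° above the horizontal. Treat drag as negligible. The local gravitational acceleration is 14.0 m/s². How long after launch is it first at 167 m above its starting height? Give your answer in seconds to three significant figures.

Horizontal component vₓ = 88.30 cos 71.9° = 27.43 m/s; vertical v_y0 = 88.30 sin 71.9° = 83.93 m/s.
Set y = v_y0 t − ½ g t² = 167: 7.000 t² − 83.93 t + 167 = 0.
t = [83.93 ± √(83.93² − 2·14.0·167)] / 14.0 = (83.93 ± 48.67) / 14.0, so t = 2.519 s or t = 9.471 s.
The first (ascending) time is 2.519 s.

2.52 s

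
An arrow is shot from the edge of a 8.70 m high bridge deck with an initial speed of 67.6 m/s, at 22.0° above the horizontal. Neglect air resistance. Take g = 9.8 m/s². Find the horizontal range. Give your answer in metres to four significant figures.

vₓ = 67.60 cos 22.0° = 62.68 m/s; v_y0 = 67.60 sin 22.0° = 25.32 m/s.
With up positive and y = 0 at the ground: y(t) = 8.70 + (25.32) t − 4.900 t². Setting y = 0 and taking the positive root: t = [25.32 + √(25.32² + 2·9.80·8.70)] / 9.80 = (25.32 + 28.49) / 9.80 = 5.491 s.
Horizontal distance: R = vₓ t = 62.68 × 5.491 = 344.2 m.

344.2 m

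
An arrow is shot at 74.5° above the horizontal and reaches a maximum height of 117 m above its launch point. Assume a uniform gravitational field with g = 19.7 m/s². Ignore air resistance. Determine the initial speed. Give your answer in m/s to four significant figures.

70.46 m/s

At the peak v_y = 0, so v_y0 = √(2gH) = √(2 × 19.7 × 117) = 67.90 m/s.
v_y0 = v₀ sin θ ⇒ v₀ = 67.90 / sin 74.5° = 70.46 m/s.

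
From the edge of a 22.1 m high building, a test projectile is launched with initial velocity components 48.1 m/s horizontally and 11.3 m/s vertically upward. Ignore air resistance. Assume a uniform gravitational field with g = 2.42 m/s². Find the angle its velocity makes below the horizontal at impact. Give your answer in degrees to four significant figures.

Vertical motion (up positive, ground at y = 0): 1.210 t² − (11.30) t − 22.1 = 0, so t = (11.30 + √(11.30² + 2·2.42·22.1)) / 2.42 = (11.30 + 15.32) / 2.42 = 11.00 s.
At impact: v_y = v_y0 − g t = −15.32 m/s; vₓ = 48.10 m/s.
Angle below horizontal: arctan(|v_y|/vₓ) = arctan(15.32/48.10) = 17.67°.

17.67°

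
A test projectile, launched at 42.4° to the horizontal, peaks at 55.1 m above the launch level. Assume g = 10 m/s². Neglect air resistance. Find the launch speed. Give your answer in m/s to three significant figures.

At the peak v_y = 0, so v_y0 = √(2gH) = √(2 × 10.0 × 55.1) = 33.20 m/s.
v_y0 = v₀ sin θ ⇒ v₀ = 33.20 / sin 42.4° = 49.23 m/s.

49.2 m/s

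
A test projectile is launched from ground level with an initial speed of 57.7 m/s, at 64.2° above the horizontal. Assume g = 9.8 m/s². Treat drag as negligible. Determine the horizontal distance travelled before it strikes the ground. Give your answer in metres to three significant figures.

Components: vₓ = 57.70 cos 64.2° = 25.11 m/s, v_y0 = 57.70 sin 64.2° = 51.95 m/s.
Time aloft: T = 2 v_y0 / g = 2 × 51.95 / 9.80 = 10.60 s.
Horizontal distance R = vₓ T = 25.11 × 10.60 = 266.2 m.

266 m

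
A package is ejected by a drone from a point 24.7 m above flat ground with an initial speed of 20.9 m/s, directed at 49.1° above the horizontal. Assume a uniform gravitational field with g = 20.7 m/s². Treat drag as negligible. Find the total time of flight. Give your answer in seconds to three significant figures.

2.49 s

Resolve: vₓ = 20.90 cos 49.1° = 13.68 m/s and v_y0 = 20.90 sin 49.1° = 15.80 m/s.
Vertical motion (up positive, ground at y = 0): 10.35 t² − (15.80) t − 24.7 = 0, so t = (15.80 + √(15.80² + 2·20.7·24.7)) / 20.7 = (15.80 + 35.67) / 20.7 = 2.486 s.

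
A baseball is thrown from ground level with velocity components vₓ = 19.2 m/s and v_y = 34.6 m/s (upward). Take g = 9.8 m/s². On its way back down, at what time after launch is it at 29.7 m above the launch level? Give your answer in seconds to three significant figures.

Height y(t) = 34.60 t − 4.900 t² = 29.7 gives 4.900 t² − 34.60 t + 29.7 = 0.
Quadratic formula: t = (34.60 ± √615.04) / 9.80 = (34.60 ± 24.80) / 9.80 → t = 1.000 s or 6.061 s.
The descending-branch root is 6.061 s.

6.06 s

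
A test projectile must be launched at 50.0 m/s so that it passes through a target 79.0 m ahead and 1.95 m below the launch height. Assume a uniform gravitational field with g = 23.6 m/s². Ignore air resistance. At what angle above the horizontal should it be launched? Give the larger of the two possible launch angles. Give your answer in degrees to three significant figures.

66.2°

Trajectory: y = x tanθ − g x² (1 + tan²θ)/(2v₀²). With x = 79.0, y = −1.95, v₀ = 50.0, g = 23.6:
29.46 tan²θ − 79.0 tanθ + (27.51) = 0.
tanθ = [79.0 ± √(79.0² − 4 × 29.46 × (27.51))] / (2 × 29.46) = (79.0 ± 54.77) / 58.92, giving tanθ = 0.4113 or 2.271.
θ = 22.36° or 66.23°; the larger is 66.23°.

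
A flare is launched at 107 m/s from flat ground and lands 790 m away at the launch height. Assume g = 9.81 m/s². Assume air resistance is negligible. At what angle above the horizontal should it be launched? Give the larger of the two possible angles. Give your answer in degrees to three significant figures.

68.7°

Level-ground range R = v₀² sin(2θ)/g ⇒ sin(2θ) = gR/v₀² = 9.81 × 790 / 107² = 0.6769.
2θ = 42.60° or 180° − 42.60° = 137.4°, so θ = 21.30° or 68.70°.
The larger angle is 68.70°.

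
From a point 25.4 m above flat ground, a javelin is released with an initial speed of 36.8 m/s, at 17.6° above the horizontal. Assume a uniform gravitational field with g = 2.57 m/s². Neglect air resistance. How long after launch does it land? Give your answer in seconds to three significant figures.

10.5 s

Resolve: vₓ = 36.80 cos 17.6° = 35.08 m/s and v_y0 = 36.80 sin 17.6° = 11.13 m/s.
Vertical motion (up positive, ground at y = 0): 1.285 t² − (11.13) t − 25.4 = 0, so t = (11.13 + √(11.13² + 2·2.57·25.4)) / 2.57 = (11.13 + 15.95) / 2.57 = 10.54 s.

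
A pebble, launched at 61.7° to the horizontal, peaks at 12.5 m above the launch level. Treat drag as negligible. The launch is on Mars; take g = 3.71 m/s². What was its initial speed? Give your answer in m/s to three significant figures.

10.9 m/s

At the peak v_y = 0, so v_y0 = √(2gH) = √(2 × 3.71 × 12.5) = 9.631 m/s.
v_y0 = v₀ sin θ ⇒ v₀ = 9.631 / sin 61.7° = 10.94 m/s.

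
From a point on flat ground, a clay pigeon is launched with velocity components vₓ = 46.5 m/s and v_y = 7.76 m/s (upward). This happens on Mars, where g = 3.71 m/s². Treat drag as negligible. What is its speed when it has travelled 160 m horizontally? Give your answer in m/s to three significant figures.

46.8 m/s

At x = 160 m, t = x/vₓ = 160/46.50 = 3.441 s.
Vertical velocity there: v_y = v_y0 − g t = 7.760 − 3.71 × 3.441 = −5.006 m/s.
Speed: √(vₓ² + v_y²) = √(46.50² + 5.006²) = 46.77 m/s.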